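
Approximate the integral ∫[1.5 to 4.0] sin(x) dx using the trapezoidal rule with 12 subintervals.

f(x) = sin(x)
a = 1.5, b = 4.0, n = 12
h = (b - a)/n = 0.208333

Trapezoidal rule: (h/2)[f(x₀) + 2f(x₁) + 2f(x₂) + ... + f(xₙ)]

x_0 = 1.5000, f(x_0) = 0.997495, coefficient = 1
x_1 = 1.7083, f(x_1) = 0.990557, coefficient = 2
x_2 = 1.9167, f(x_2) = 0.940781, coefficient = 2
x_3 = 2.1250, f(x_3) = 0.850320, coefficient = 2
x_4 = 2.3333, f(x_4) = 0.723086, coefficient = 2
x_5 = 2.5417, f(x_5) = 0.564581, coefficient = 2
x_6 = 2.7500, f(x_6) = 0.381661, coefficient = 2
x_7 = 2.9583, f(x_7) = 0.182235, coefficient = 2
x_8 = 3.1667, f(x_8) = -0.025071, coefficient = 2
x_9 = 3.3750, f(x_9) = -0.231294, coefficient = 2
x_10 = 3.5833, f(x_10) = -0.427514, coefficient = 2
x_11 = 3.7917, f(x_11) = -0.605245, coefficient = 2
x_12 = 4.0000, f(x_12) = -0.756802, coefficient = 1

I ≈ (0.208333/2) × 6.928886 = 0.721759
Exact value: 0.724381
Error: 0.002622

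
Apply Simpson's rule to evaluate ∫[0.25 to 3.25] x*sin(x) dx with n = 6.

f(x) = x*sin(x)
a = 0.25, b = 3.25, n = 6
h = (b - a)/n = 0.500000

Simpson's rule: (h/3)[f(x₀) + 4f(x₁) + 2f(x₂) + ... + f(xₙ)]

x_0 = 0.2500, f(x_0) = 0.061851, coefficient = 1
x_1 = 0.7500, f(x_1) = 0.511229, coefficient = 4
x_2 = 1.2500, f(x_2) = 1.186231, coefficient = 2
x_3 = 1.7500, f(x_3) = 1.721975, coefficient = 4
x_4 = 2.2500, f(x_4) = 1.750665, coefficient = 2
x_5 = 2.7500, f(x_5) = 1.049568, coefficient = 4
x_6 = 3.2500, f(x_6) = -0.351634, coefficient = 1

I ≈ (0.500000/3) × 18.715097 = 3.119183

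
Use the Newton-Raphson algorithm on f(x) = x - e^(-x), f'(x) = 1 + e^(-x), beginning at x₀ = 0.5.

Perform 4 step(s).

f(x) = x - e^(-x)
f'(x) = 1 + e^(-x)
x₀ = 0.5

Newton-Raphson formula: x_{n+1} = x_n - f(x_n)/f'(x_n)

Iteration 1:
  f(0.500000) = -0.106531
  f'(0.500000) = 1.606531
  x_1 = 0.500000 - (-0.106531)/1.606531 = 0.566311
Iteration 2:
  f(0.566311) = -0.001305
  f'(0.566311) = 1.567616
  x_2 = 0.566311 - (-0.001305)/1.567616 = 0.567143
Iteration 3:
  f(0.567143) = 0.000000
  f'(0.567143) = 1.567143
  x_3 = 0.567143 - 0.000000/1.567143 = 0.567143
Iteration 4:
  f(0.567143) = 0.000000
  f'(0.567143) = 1.567143
  x_4 = 0.567143 - 0.000000/1.567143 = 0.567143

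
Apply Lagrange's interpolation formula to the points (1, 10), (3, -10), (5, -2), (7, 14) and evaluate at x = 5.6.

Lagrange interpolation formula:
P(x) = Σ yᵢ × Lᵢ(x)
where Lᵢ(x) = Π_{j≠i} (x - xⱼ)/(xᵢ - xⱼ)

L_0(5.6) = (5.6 - 3)/(1 - 3) × (5.6 - 5)/(1 - 5) × (5.6 - 7)/(1 - 7) = 0.045500
L_1(5.6) = (5.6 - 1)/(3 - 1) × (5.6 - 5)/(3 - 5) × (5.6 - 7)/(3 - 7) = -0.241500
L_2(5.6) = (5.6 - 1)/(5 - 1) × (5.6 - 3)/(5 - 3) × (5.6 - 7)/(5 - 7) = 1.046500
L_3(5.6) = (5.6 - 1)/(7 - 1) × (5.6 - 3)/(7 - 3) × (5.6 - 5)/(7 - 5) = 0.149500

P(5.6) = 10×L_0(5.6) + (-10)×L_1(5.6) + (-2)×L_2(5.6) + 14×L_3(5.6)
P(5.6) = 2.870000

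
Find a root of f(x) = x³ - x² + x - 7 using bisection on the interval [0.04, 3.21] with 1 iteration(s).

f(x) = x³ - x² + x - 7
Initial interval: [0.04, 3.21]

Iteration 1:
  c_1 = (0.040000 + 3.210000)/2 = 1.625000
  f(c_1) = f(1.625000) = -3.724609
  f(a) × f(c) ≥ 0, new interval: [1.625000, 3.210000]

After 1 iteration(s), the approximation is c_1 = 1.625000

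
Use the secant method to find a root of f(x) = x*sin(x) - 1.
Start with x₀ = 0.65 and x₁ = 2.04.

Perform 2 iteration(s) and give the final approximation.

f(x) = x*sin(x) - 1
x₀ = 0.65, x₁ = 2.04

Secant formula: x_{n+1} = x_n - f(x_n)(x_n - x_{n-1})/(f(x_n) - f(x_{n-1}))

Iteration 1:
  f(0.650000) = -0.606629
  f(2.040000) = 0.819534
  x_2 = 2.040000 - 0.819534×(2.040000 - 0.650000)/(0.819534 - (-0.606629))
       = 1.241247
Iteration 2:
  f(2.040000) = 0.819534
  f(1.241247) = 0.174453
  x_3 = 1.241247 - 0.174453×(1.241247 - 2.040000)/(0.174453 - 0.819534)
       = 1.025236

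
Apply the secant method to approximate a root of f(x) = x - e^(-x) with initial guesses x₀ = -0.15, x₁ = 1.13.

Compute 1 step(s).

f(x) = x - e^(-x)
x₀ = -0.15, x₁ = 1.13

Secant formula: x_{n+1} = x_n - f(x_n)(x_n - x_{n-1})/(f(x_n) - f(x_{n-1}))

Iteration 1:
  f(-0.150000) = -1.311834
  f(1.130000) = 0.806967
  x_2 = 1.130000 - 0.806967×(1.130000 - (-0.150000))/(0.806967 - (-1.311834))
       = 0.642499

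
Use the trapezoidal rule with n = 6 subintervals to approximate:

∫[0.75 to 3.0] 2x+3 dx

f(x) = 2x+3
a = 0.75, b = 3.0, n = 6
h = (b - a)/n = 0.375000

Trapezoidal rule: (h/2)[f(x₀) + 2f(x₁) + 2f(x₂) + ... + f(xₙ)]

x_0 = 0.7500, f(x_0) = 4.500000, coefficient = 1
x_1 = 1.1250, f(x_1) = 5.250000, coefficient = 2
x_2 = 1.5000, f(x_2) = 6.000000, coefficient = 2
x_3 = 1.8750, f(x_3) = 6.750000, coefficient = 2
x_4 = 2.2500, f(x_4) = 7.500000, coefficient = 2
x_5 = 2.6250, f(x_5) = 8.250000, coefficient = 2
x_6 = 3.0000, f(x_6) = 9.000000, coefficient = 1

I ≈ (0.375000/2) × 81.000000 = 15.187500
Exact value: 15.187500
Error: 0.000000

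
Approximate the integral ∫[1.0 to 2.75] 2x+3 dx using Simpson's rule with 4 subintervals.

f(x) = 2x+3
a = 1.0, b = 2.75, n = 4
h = (b - a)/n = 0.437500

Simpson's rule: (h/3)[f(x₀) + 4f(x₁) + 2f(x₂) + ... + f(xₙ)]

x_0 = 1.0000, f(x_0) = 5.000000, coefficient = 1
x_1 = 1.4375, f(x_1) = 5.875000, coefficient = 4
x_2 = 1.8750, f(x_2) = 6.750000, coefficient = 2
x_3 = 2.3125, f(x_3) = 7.625000, coefficient = 4
x_4 = 2.7500, f(x_4) = 8.500000, coefficient = 1

I ≈ (0.437500/3) × 81.000000 = 11.812500
Exact value: 11.812500
Error: 0.000000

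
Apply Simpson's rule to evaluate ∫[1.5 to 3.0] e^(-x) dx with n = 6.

f(x) = e^(-x)
a = 1.5, b = 3.0, n = 6
h = (b - a)/n = 0.250000

Simpson's rule: (h/3)[f(x₀) + 4f(x₁) + 2f(x₂) + ... + f(xₙ)]

x_0 = 1.5000, f(x_0) = 0.223130, coefficient = 1
x_1 = 1.7500, f(x_1) = 0.173774, coefficient = 4
x_2 = 2.0000, f(x_2) = 0.135335, coefficient = 2
x_3 = 2.2500, f(x_3) = 0.105399, coefficient = 4
x_4 = 2.5000, f(x_4) = 0.082085, coefficient = 2
x_5 = 2.7500, f(x_5) = 0.063928, coefficient = 4
x_6 = 3.0000, f(x_6) = 0.049787, coefficient = 1

I ≈ (0.250000/3) × 2.080162 = 0.173347
Exact value: 0.173343
Error: 0.000004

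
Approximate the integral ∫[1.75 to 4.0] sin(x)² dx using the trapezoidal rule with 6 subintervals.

f(x) = sin(x)²
a = 1.75, b = 4.0, n = 6
h = (b - a)/n = 0.375000

Trapezoidal rule: (h/2)[f(x₀) + 2f(x₁) + 2f(x₂) + ... + f(xₙ)]

x_0 = 1.7500, f(x_0) = 0.968228, coefficient = 1
x_1 = 2.1250, f(x_1) = 0.723044, coefficient = 2
x_2 = 2.5000, f(x_2) = 0.358169, coefficient = 2
x_3 = 2.8750, f(x_3) = 0.069404, coefficient = 2
x_4 = 3.2500, f(x_4) = 0.011706, coefficient = 2
x_5 = 3.6250, f(x_5) = 0.216038, coefficient = 2
x_6 = 4.0000, f(x_6) = 0.572750, coefficient = 1

I ≈ (0.375000/2) × 4.297699 = 0.805819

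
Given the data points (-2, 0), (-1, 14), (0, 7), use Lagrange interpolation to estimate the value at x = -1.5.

Lagrange interpolation formula:
P(x) = Σ yᵢ × Lᵢ(x)
where Lᵢ(x) = Π_{j≠i} (x - xⱼ)/(xᵢ - xⱼ)

L_0(-1.5) = (-1.5 - (-1))/(-2 - (-1)) × (-1.5 - 0)/(-2 - 0) = 0.375000
L_1(-1.5) = (-1.5 - (-2))/(-1 - (-2)) × (-1.5 - 0)/(-1 - 0) = 0.750000
L_2(-1.5) = (-1.5 - (-2))/(0 - (-2)) × (-1.5 - (-1))/(0 - (-1)) = -0.125000

P(-1.5) = 0×L_0(-1.5) + 14×L_1(-1.5) + 7×L_2(-1.5)
P(-1.5) = 9.625000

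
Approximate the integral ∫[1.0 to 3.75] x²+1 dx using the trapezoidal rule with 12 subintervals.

f(x) = x²+1
a = 1.0, b = 3.75, n = 12
h = (b - a)/n = 0.229167

Trapezoidal rule: (h/2)[f(x₀) + 2f(x₁) + 2f(x₂) + ... + f(xₙ)]

x_0 = 1.0000, f(x_0) = 2.000000, coefficient = 1
x_1 = 1.2292, f(x_1) = 2.510851, coefficient = 2
x_2 = 1.4583, f(x_2) = 3.126736, coefficient = 2
x_3 = 1.6875, f(x_3) = 3.847656, coefficient = 2
x_4 = 1.9167, f(x_4) = 4.673611, coefficient = 2
x_5 = 2.1458, f(x_5) = 5.604601, coefficient = 2
x_6 = 2.3750, f(x_6) = 6.640625, coefficient = 2
x_7 = 2.6042, f(x_7) = 7.781684, coefficient = 2
x_8 = 2.8333, f(x_8) = 9.027778, coefficient = 2
x_9 = 3.0625, f(x_9) = 10.378906, coefficient = 2
x_10 = 3.2917, f(x_10) = 11.835069, coefficient = 2
x_11 = 3.5208, f(x_11) = 13.396267, coefficient = 2
x_12 = 3.7500, f(x_12) = 15.062500, coefficient = 1

I ≈ (0.229167/2) × 174.710069 = 20.018862
Exact value: 19.994792
Error: 0.024070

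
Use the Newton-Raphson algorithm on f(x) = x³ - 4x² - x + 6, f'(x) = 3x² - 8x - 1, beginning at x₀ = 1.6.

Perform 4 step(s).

f(x) = x³ - 4x² - x + 6
f'(x) = 3x² - 8x - 1
x₀ = 1.6

Newton-Raphson formula: x_{n+1} = x_n - f(x_n)/f'(x_n)

Iteration 1:
  f(1.600000) = -1.744000
  f'(1.600000) = -6.120000
  x_1 = 1.600000 - (-1.744000)/(-6.120000) = 1.315033
Iteration 2:
  f(1.315033) = 0.041824
  f'(1.315033) = -6.332329
  x_2 = 1.315033 - 0.041824/(-6.332329) = 1.321638
Iteration 3:
  f(1.321638) = -0.000002
  f'(1.321638) = -6.332923
  x_3 = 1.321638 - (-0.000002)/(-6.332923) = 1.321637
Iteration 4:
  f(1.321637) = 0.000000
  f'(1.321637) = -6.332923
  x_4 = 1.321637 - 0.000000/(-6.332923) = 1.321637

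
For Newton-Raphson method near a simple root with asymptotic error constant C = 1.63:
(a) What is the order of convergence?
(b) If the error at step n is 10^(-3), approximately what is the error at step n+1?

(a) Newton-Raphson has quadratic (order 2) convergence near simple roots.
    This means |e_{n+1}| ≈ C|e_n|².

(b) With |e_n| = 10^(-3) and C = 1.63:
    |e_{n+1}| ≈ 1.63 × (10^(-3))² = 1.63 × 10^(-6)

(a) 2 (quadratic); (b) |e_{n+1}| ≈ 1.630e-06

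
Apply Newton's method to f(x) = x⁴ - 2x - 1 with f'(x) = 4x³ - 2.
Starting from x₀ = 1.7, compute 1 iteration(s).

f(x) = x⁴ - 2x - 1
f'(x) = 4x³ - 2
x₀ = 1.7

Newton-Raphson formula: x_{n+1} = x_n - f(x_n)/f'(x_n)

Iteration 1:
  f(1.700000) = 3.952100
  f'(1.700000) = 17.652000
  x_1 = 1.700000 - 3.952100/17.652000 = 1.476110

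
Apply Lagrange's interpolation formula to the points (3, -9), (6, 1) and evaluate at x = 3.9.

Lagrange interpolation formula:
P(x) = Σ yᵢ × Lᵢ(x)
where Lᵢ(x) = Π_{j≠i} (x - xⱼ)/(xᵢ - xⱼ)

L_0(3.9) = (3.9 - 6)/(3 - 6) = 0.700000
L_1(3.9) = (3.9 - 3)/(6 - 3) = 0.300000

P(3.9) = (-9)×L_0(3.9) + 1×L_1(3.9)
P(3.9) = -6.000000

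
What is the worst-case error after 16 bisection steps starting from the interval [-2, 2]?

Bisection error bound: |error| ≤ (b-a)/2^n
|error| ≤ (2 - (-2))/2^16 = 4/2^16
|error| ≤ 0.0000610352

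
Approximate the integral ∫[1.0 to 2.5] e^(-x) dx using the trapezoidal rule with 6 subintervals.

f(x) = e^(-x)
a = 1.0, b = 2.5, n = 6
h = (b - a)/n = 0.250000

Trapezoidal rule: (h/2)[f(x₀) + 2f(x₁) + 2f(x₂) + ... + f(xₙ)]

x_0 = 1.0000, f(x_0) = 0.367879, coefficient = 1
x_1 = 1.2500, f(x_1) = 0.286505, coefficient = 2
x_2 = 1.5000, f(x_2) = 0.223130, coefficient = 2
x_3 = 1.7500, f(x_3) = 0.173774, coefficient = 2
x_4 = 2.0000, f(x_4) = 0.135335, coefficient = 2
x_5 = 2.2500, f(x_5) = 0.105399, coefficient = 2
x_6 = 2.5000, f(x_6) = 0.082085, coefficient = 1

I ≈ (0.250000/2) × 2.298251 = 0.287281
Exact value: 0.285794
Error: 0.001487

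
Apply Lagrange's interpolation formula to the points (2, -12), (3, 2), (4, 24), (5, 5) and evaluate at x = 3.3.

Lagrange interpolation formula:
P(x) = Σ yᵢ × Lᵢ(x)
where Lᵢ(x) = Π_{j≠i} (x - xⱼ)/(xᵢ - xⱼ)

L_0(3.3) = (3.3 - 3)/(2 - 3) × (3.3 - 4)/(2 - 4) × (3.3 - 5)/(2 - 5) = -0.059500
L_1(3.3) = (3.3 - 2)/(3 - 2) × (3.3 - 4)/(3 - 4) × (3.3 - 5)/(3 - 5) = 0.773500
L_2(3.3) = (3.3 - 2)/(4 - 2) × (3.3 - 3)/(4 - 3) × (3.3 - 5)/(4 - 5) = 0.331500
L_3(3.3) = (3.3 - 2)/(5 - 2) × (3.3 - 3)/(5 - 3) × (3.3 - 4)/(5 - 4) = -0.045500

P(3.3) = (-12)×L_0(3.3) + 2×L_1(3.3) + 24×L_2(3.3) + 5×L_3(3.3)
P(3.3) = 9.989500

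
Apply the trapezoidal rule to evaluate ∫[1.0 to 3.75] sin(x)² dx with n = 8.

f(x) = sin(x)²
a = 1.0, b = 3.75, n = 8
h = (b - a)/n = 0.343750

Trapezoidal rule: (h/2)[f(x₀) + 2f(x₁) + 2f(x₂) + ... + f(xₙ)]

x_0 = 1.0000, f(x_0) = 0.708073, coefficient = 1
x_1 = 1.3438, f(x_1) = 0.949330, coefficient = 2
x_2 = 1.6875, f(x_2) = 0.986442, coefficient = 2
x_3 = 2.0312, f(x_3) = 0.802549, coefficient = 2
x_4 = 2.3750, f(x_4) = 0.481199, coefficient = 2
x_5 = 2.7188, f(x_5) = 0.168391, coefficient = 2
x_6 = 3.0625, f(x_6) = 0.006243, coefficient = 2
x_7 = 3.4062, f(x_7) = 0.068423, coefficient = 2
x_8 = 3.7500, f(x_8) = 0.326682, coefficient = 1

I ≈ (0.343750/2) × 7.959908 = 1.368109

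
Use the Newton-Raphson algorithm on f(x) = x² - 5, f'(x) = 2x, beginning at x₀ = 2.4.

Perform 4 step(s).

f(x) = x² - 5
f'(x) = 2x
x₀ = 2.4

Newton-Raphson formula: x_{n+1} = x_n - f(x_n)/f'(x_n)

Iteration 1:
  f(2.400000) = 0.760000
  f'(2.400000) = 4.800000
  x_1 = 2.400000 - 0.760000/4.800000 = 2.241667
Iteration 2:
  f(2.241667) = 0.025069
  f'(2.241667) = 4.483333
  x_2 = 2.241667 - 0.025069/4.483333 = 2.236075
Iteration 3:
  f(2.236075) = 0.000031
  f'(2.236075) = 4.472150
  x_3 = 2.236075 - 0.000031/4.472150 = 2.236068
Iteration 4:
  f(2.236068) = 0.000000
  f'(2.236068) = 4.472136
  x_4 = 2.236068 - 0.000000/4.472136 = 2.236068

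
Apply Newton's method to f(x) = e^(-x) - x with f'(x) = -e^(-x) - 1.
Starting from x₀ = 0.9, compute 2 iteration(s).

f(x) = e^(-x) - x
f'(x) = -e^(-x) - 1
x₀ = 0.9

Newton-Raphson formula: x_{n+1} = x_n - f(x_n)/f'(x_n)

Iteration 1:
  f(0.900000) = -0.493430
  f'(0.900000) = -1.406570
  x_1 = 0.900000 - (-0.493430)/(-1.406570) = 0.549196
Iteration 2:
  f(0.549196) = 0.028218
  f'(0.549196) = -1.577414
  x_2 = 0.549196 - 0.028218/(-1.577414) = 0.567085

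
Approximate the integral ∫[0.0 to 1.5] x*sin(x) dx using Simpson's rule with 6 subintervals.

f(x) = x*sin(x)
a = 0.0, b = 1.5, n = 6
h = (b - a)/n = 0.250000

Simpson's rule: (h/3)[f(x₀) + 4f(x₁) + 2f(x₂) + ... + f(xₙ)]

x_0 = 0.0000, f(x_0) = 0.000000, coefficient = 1
x_1 = 0.2500, f(x_1) = 0.061851, coefficient = 4
x_2 = 0.5000, f(x_2) = 0.239713, coefficient = 2
x_3 = 0.7500, f(x_3) = 0.511229, coefficient = 4
x_4 = 1.0000, f(x_4) = 0.841471, coefficient = 2
x_5 = 1.2500, f(x_5) = 1.186231, coefficient = 4
x_6 = 1.5000, f(x_6) = 1.496242, coefficient = 1

I ≈ (0.250000/3) × 10.695853 = 0.891321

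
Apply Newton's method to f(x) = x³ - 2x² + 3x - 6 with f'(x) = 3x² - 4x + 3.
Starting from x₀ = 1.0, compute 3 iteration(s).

f(x) = x³ - 2x² + 3x - 6
f'(x) = 3x² - 4x + 3
x₀ = 1.0

Newton-Raphson formula: x_{n+1} = x_n - f(x_n)/f'(x_n)

Iteration 1:
  f(1.000000) = -4.000000
  f'(1.000000) = 2.000000
  x_1 = 1.000000 - (-4.000000)/2.000000 = 3.000000
Iteration 2:
  f(3.000000) = 12.000000
  f'(3.000000) = 18.000000
  x_2 = 3.000000 - 12.000000/18.000000 = 2.333333
Iteration 3:
  f(2.333333) = 2.814815
  f'(2.333333) = 10.000000
  x_3 = 2.333333 - 2.814815/10.000000 = 2.051852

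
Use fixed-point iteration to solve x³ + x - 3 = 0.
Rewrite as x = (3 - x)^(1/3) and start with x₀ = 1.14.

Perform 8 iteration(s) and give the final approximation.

Equation: x³ + x - 3 = 0
Fixed-point form: x = (3 - x)^(1/3)
x₀ = 1.14

x_1 = g(1.140000) = 1.229809
x_2 = g(1.229809) = 1.209688
x_3 = g(1.209688) = 1.214254
x_4 = g(1.214254) = 1.213221
x_5 = g(1.213221) = 1.213455
x_6 = g(1.213455) = 1.213402
x_7 = g(1.213402) = 1.213414
x_8 = g(1.213414) = 1.213411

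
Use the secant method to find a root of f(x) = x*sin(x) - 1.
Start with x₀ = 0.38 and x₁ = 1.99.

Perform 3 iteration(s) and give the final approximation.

f(x) = x*sin(x) - 1
x₀ = 0.38, x₁ = 1.99

Secant formula: x_{n+1} = x_n - f(x_n)(x_n - x_{n-1})/(f(x_n) - f(x_{n-1}))

Iteration 1:
  f(0.380000) = -0.859050
  f(1.990000) = 0.817693
  x_2 = 1.990000 - 0.817693×(1.990000 - 0.380000)/(0.817693 - (-0.859050))
       = 1.204856
Iteration 2:
  f(1.990000) = 0.817693
  f(1.204856) = 0.125079
  x_3 = 1.204856 - 0.125079×(1.204856 - 1.990000)/(0.125079 - 0.817693)
       = 1.063066
Iteration 3:
  f(1.204856) = 0.125079
  f(1.063066) = -0.071039
  x_4 = 1.063066 - (-0.071039)×(1.063066 - 1.204856)/(-0.071039 - 0.125079)
       = 1.114426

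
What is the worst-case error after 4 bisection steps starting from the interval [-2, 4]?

Bisection error bound: |error| ≤ (b-a)/2^n
|error| ≤ (4 - (-2))/2^4 = 6/2^4
|error| ≤ 0.3750000000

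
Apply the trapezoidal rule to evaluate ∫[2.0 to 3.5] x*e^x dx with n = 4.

f(x) = x*e^x
a = 2.0, b = 3.5, n = 4
h = (b - a)/n = 0.375000

Trapezoidal rule: (h/2)[f(x₀) + 2f(x₁) + 2f(x₂) + ... + f(xₙ)]

x_0 = 2.0000, f(x_0) = 14.778112, coefficient = 1
x_1 = 2.3750, f(x_1) = 25.533656, coefficient = 2
x_2 = 2.7500, f(x_2) = 43.017238, coefficient = 2
x_3 = 3.1250, f(x_3) = 71.124672, coefficient = 2
x_4 = 3.5000, f(x_4) = 115.904082, coefficient = 1

I ≈ (0.375000/2) × 410.033326 = 76.881249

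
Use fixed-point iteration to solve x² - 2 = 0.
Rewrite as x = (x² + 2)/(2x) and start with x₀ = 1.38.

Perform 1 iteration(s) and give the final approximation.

Equation: x² - 2 = 0
Fixed-point form: x = (x² + 2)/(2x)
x₀ = 1.38

x_1 = g(1.380000) = 1.414638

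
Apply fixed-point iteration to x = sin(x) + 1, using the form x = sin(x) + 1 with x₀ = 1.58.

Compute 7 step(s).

Equation: x = sin(x) + 1
Fixed-point form: x = sin(x) + 1
x₀ = 1.58

x_1 = g(1.580000) = 1.999958
x_2 = g(1.999958) = 1.909315
x_3 = g(1.909315) = 1.943248
x_4 = g(1.943248) = 1.931438
x_5 = g(1.931438) = 1.935671
x_6 = g(1.935671) = 1.934169
x_7 = g(1.934169) = 1.934704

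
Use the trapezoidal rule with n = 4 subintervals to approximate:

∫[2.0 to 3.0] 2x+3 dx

f(x) = 2x+3
a = 2.0, b = 3.0, n = 4
h = (b - a)/n = 0.250000

Trapezoidal rule: (h/2)[f(x₀) + 2f(x₁) + 2f(x₂) + ... + f(xₙ)]

x_0 = 2.0000, f(x_0) = 7.000000, coefficient = 1
x_1 = 2.2500, f(x_1) = 7.500000, coefficient = 2
x_2 = 2.5000, f(x_2) = 8.000000, coefficient = 2
x_3 = 2.7500, f(x_3) = 8.500000, coefficient = 2
x_4 = 3.0000, f(x_4) = 9.000000, coefficient = 1

I ≈ (0.250000/2) × 64.000000 = 8.000000
Exact value: 8.000000
Error: 0.000000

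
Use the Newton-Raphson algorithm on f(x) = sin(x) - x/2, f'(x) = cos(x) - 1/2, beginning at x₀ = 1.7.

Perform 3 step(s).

f(x) = sin(x) - x/2
f'(x) = cos(x) - 1/2
x₀ = 1.7

Newton-Raphson formula: x_{n+1} = x_n - f(x_n)/f'(x_n)

Iteration 1:
  f(1.700000) = 0.141665
  f'(1.700000) = -0.628844
  x_1 = 1.700000 - 0.141665/(-0.628844) = 1.925278
Iteration 2:
  f(1.925278) = -0.024812
  f'(1.925278) = -0.847104
  x_2 = 1.925278 - (-0.024812)/(-0.847104) = 1.895987
Iteration 3:
  f(1.895987) = -0.000404
  f'(1.895987) = -0.819490
  x_3 = 1.895987 - (-0.000404)/(-0.819490) = 1.895494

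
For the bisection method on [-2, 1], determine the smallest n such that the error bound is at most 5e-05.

We need (b-a)/2^n ≤ 5e-05
(1 - (-2))/2^n ≤ 5e-05
3/2^n ≤ 5e-05
2^n ≥ 60000
n ≥ log₂(60000) = 15.87
n ≥ 16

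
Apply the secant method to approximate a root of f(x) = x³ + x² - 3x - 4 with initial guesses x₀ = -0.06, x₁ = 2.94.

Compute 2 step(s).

f(x) = x³ + x² - 3x - 4
x₀ = -0.06, x₁ = 2.94

Secant formula: x_{n+1} = x_n - f(x_n)(x_n - x_{n-1})/(f(x_n) - f(x_{n-1}))

Iteration 1:
  f(-0.060000) = -3.816616
  f(2.940000) = 21.235784
  x_2 = 2.940000 - 21.235784×(2.940000 - (-0.060000))/(21.235784 - (-3.816616))
       = 0.397036
Iteration 2:
  f(2.940000) = 21.235784
  f(0.397036) = -4.970883
  x_3 = 0.397036 - (-4.970883)×(0.397036 - 2.940000)/(-4.970883 - 21.235784)
       = 0.879386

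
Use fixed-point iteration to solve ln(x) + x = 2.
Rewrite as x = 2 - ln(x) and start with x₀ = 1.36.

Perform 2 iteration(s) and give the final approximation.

Equation: ln(x) + x = 2
Fixed-point form: x = 2 - ln(x)
x₀ = 1.36

x_1 = g(1.360000) = 1.692515
x_2 = g(1.692515) = 1.473784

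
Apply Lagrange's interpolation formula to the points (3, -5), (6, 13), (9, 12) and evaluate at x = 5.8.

Lagrange interpolation formula:
P(x) = Σ yᵢ × Lᵢ(x)
where Lᵢ(x) = Π_{j≠i} (x - xⱼ)/(xᵢ - xⱼ)

L_0(5.8) = (5.8 - 6)/(3 - 6) × (5.8 - 9)/(3 - 9) = 0.035556
L_1(5.8) = (5.8 - 3)/(6 - 3) × (5.8 - 9)/(6 - 9) = 0.995556
L_2(5.8) = (5.8 - 3)/(9 - 3) × (5.8 - 6)/(9 - 6) = -0.031111

P(5.8) = (-5)×L_0(5.8) + 13×L_1(5.8) + 12×L_2(5.8)
P(5.8) = 12.391111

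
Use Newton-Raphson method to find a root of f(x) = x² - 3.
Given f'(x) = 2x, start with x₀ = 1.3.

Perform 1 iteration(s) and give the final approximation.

f(x) = x² - 3
f'(x) = 2x
x₀ = 1.3

Newton-Raphson formula: x_{n+1} = x_n - f(x_n)/f'(x_n)

Iteration 1:
  f(1.300000) = -1.310000
  f'(1.300000) = 2.600000
  x_1 = 1.300000 - (-1.310000)/2.600000 = 1.803846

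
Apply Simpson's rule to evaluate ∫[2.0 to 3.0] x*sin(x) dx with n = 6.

f(x) = x*sin(x)
a = 2.0, b = 3.0, n = 6
h = (b - a)/n = 0.166667

Simpson's rule: (h/3)[f(x₀) + 4f(x₁) + 2f(x₂) + ... + f(xₙ)]

x_0 = 2.0000, f(x_0) = 1.818595, coefficient = 1
x_1 = 2.1667, f(x_1) = 1.793264, coefficient = 4
x_2 = 2.3333, f(x_2) = 1.687200, coefficient = 2
x_3 = 2.5000, f(x_3) = 1.496180, coefficient = 4
x_4 = 2.6667, f(x_4) = 1.219394, coefficient = 2
x_5 = 2.8333, f(x_5) = 0.859635, coefficient = 4
x_6 = 3.0000, f(x_6) = 0.423360, coefficient = 1

I ≈ (0.166667/3) × 24.651459 = 1.369526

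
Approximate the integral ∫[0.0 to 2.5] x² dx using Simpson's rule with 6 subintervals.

f(x) = x²
a = 0.0, b = 2.5, n = 6
h = (b - a)/n = 0.416667

Simpson's rule: (h/3)[f(x₀) + 4f(x₁) + 2f(x₂) + ... + f(xₙ)]

x_0 = 0.0000, f(x_0) = 0.000000, coefficient = 1
x_1 = 0.4167, f(x_1) = 0.173611, coefficient = 4
x_2 = 0.8333, f(x_2) = 0.694444, coefficient = 2
x_3 = 1.2500, f(x_3) = 1.562500, coefficient = 4
x_4 = 1.6667, f(x_4) = 2.777778, coefficient = 2
x_5 = 2.0833, f(x_5) = 4.340278, coefficient = 4
x_6 = 2.5000, f(x_6) = 6.250000, coefficient = 1

I ≈ (0.416667/3) × 37.500000 = 5.208333
Exact value: 5.208333
Error: 0.000000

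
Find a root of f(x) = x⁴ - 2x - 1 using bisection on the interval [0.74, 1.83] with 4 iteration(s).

f(x) = x⁴ - 2x - 1
Initial interval: [0.74, 1.83]

Iteration 1:
  c_1 = (0.740000 + 1.830000)/2 = 1.285000
  f(c_1) = f(1.285000) = -0.843456
  f(a) × f(c) ≥ 0, new interval: [1.285000, 1.830000]
Iteration 2:
  c_2 = (1.285000 + 1.830000)/2 = 1.557500
  f(c_2) = f(1.557500) = 1.769536
  f(a) × f(c) < 0, new interval: [1.285000, 1.557500]
Iteration 3:
  c_3 = (1.285000 + 1.557500)/2 = 1.421250
  f(c_3) = f(1.421250) = 0.237704
  f(a) × f(c) < 0, new interval: [1.285000, 1.421250]
Iteration 4:
  c_4 = (1.285000 + 1.421250)/2 = 1.353125
  f(c_4) = f(1.353125) = -0.353882
  f(a) × f(c) ≥ 0, new interval: [1.353125, 1.421250]

After 4 iteration(s), the approximation is c_4 = 1.353125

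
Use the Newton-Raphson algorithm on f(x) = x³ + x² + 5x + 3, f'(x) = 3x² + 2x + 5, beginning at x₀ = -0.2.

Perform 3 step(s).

f(x) = x³ + x² + 5x + 3
f'(x) = 3x² + 2x + 5
x₀ = -0.2

Newton-Raphson formula: x_{n+1} = x_n - f(x_n)/f'(x_n)

Iteration 1:
  f(-0.200000) = 2.032000
  f'(-0.200000) = 4.720000
  x_1 = -0.200000 - 2.032000/4.720000 = -0.630508
Iteration 2:
  f(-0.630508) = -0.005654
  f'(-0.630508) = 4.931606
  x_2 = -0.630508 - (-0.005654)/4.931606 = -0.629362
Iteration 3:
  f(-0.629362) = -0.000001
  f'(-0.629362) = 4.929565
  x_3 = -0.629362 - (-0.000001)/4.929565 = -0.629362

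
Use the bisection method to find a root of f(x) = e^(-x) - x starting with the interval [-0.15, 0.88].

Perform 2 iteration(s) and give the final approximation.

f(x) = e^(-x) - x
Initial interval: [-0.15, 0.88]

Iteration 1:
  c_1 = (-0.150000 + 0.880000)/2 = 0.365000
  f(c_1) = f(0.365000) = 0.329197
  f(a) × f(c) ≥ 0, new interval: [0.365000, 0.880000]
Iteration 2:
  c_2 = (0.365000 + 0.880000)/2 = 0.622500
  f(c_2) = f(0.622500) = -0.085899
  f(a) × f(c) < 0, new interval: [0.365000, 0.622500]

After 2 iteration(s), the approximation is c_2 = 0.622500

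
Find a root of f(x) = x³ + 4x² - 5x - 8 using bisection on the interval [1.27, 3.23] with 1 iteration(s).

f(x) = x³ + 4x² - 5x - 8
Initial interval: [1.27, 3.23]

Iteration 1:
  c_1 = (1.270000 + 3.230000)/2 = 2.250000
  f(c_1) = f(2.250000) = 12.390625
  f(a) × f(c) < 0, new interval: [1.270000, 2.250000]

After 1 iteration(s), the approximation is c_1 = 2.250000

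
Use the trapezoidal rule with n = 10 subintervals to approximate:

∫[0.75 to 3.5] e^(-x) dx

f(x) = e^(-x)
a = 0.75, b = 3.5, n = 10
h = (b - a)/n = 0.275000

Trapezoidal rule: (h/2)[f(x₀) + 2f(x₁) + 2f(x₂) + ... + f(xₙ)]

x_0 = 0.7500, f(x_0) = 0.472367, coefficient = 1
x_1 = 1.0250, f(x_1) = 0.358796, coefficient = 2
x_2 = 1.3000, f(x_2) = 0.272532, coefficient = 2
x_3 = 1.5750, f(x_3) = 0.207008, coefficient = 2
x_4 = 1.8500, f(x_4) = 0.157237, coefficient = 2
x_5 = 2.1250, f(x_5) = 0.119433, coefficient = 2
x_6 = 2.4000, f(x_6) = 0.090718, coefficient = 2
x_7 = 2.6750, f(x_7) = 0.068907, coefficient = 2
x_8 = 2.9500, f(x_8) = 0.052340, coefficient = 2
x_9 = 3.2250, f(x_9) = 0.039756, coefficient = 2
x_10 = 3.5000, f(x_10) = 0.030197, coefficient = 1

I ≈ (0.275000/2) × 3.236016 = 0.444952
Exact value: 0.442169
Error: 0.002783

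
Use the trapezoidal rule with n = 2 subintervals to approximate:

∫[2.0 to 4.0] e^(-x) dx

f(x) = e^(-x)
a = 2.0, b = 4.0, n = 2
h = (b - a)/n = 1.000000

Trapezoidal rule: (h/2)[f(x₀) + 2f(x₁) + 2f(x₂) + ... + f(xₙ)]

x_0 = 2.0000, f(x_0) = 0.135335, coefficient = 1
x_1 = 3.0000, f(x_1) = 0.049787, coefficient = 2
x_2 = 4.0000, f(x_2) = 0.018316, coefficient = 1

I ≈ (1.000000/2) × 0.253225 = 0.126613
Exact value: 0.117020
Error: 0.009593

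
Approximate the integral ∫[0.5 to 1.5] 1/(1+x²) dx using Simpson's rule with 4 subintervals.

f(x) = 1/(1+x²)
a = 0.5, b = 1.5, n = 4
h = (b - a)/n = 0.250000

Simpson's rule: (h/3)[f(x₀) + 4f(x₁) + 2f(x₂) + ... + f(xₙ)]

x_0 = 0.5000, f(x_0) = 0.800000, coefficient = 1
x_1 = 0.7500, f(x_1) = 0.640000, coefficient = 4
x_2 = 1.0000, f(x_2) = 0.500000, coefficient = 2
x_3 = 1.2500, f(x_3) = 0.390244, coefficient = 4
x_4 = 1.5000, f(x_4) = 0.307692, coefficient = 1

I ≈ (0.250000/3) × 6.228668 = 0.519056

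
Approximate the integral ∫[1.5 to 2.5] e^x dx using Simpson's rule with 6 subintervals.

f(x) = e^x
a = 1.5, b = 2.5, n = 6
h = (b - a)/n = 0.166667

Simpson's rule: (h/3)[f(x₀) + 4f(x₁) + 2f(x₂) + ... + f(xₙ)]

x_0 = 1.5000, f(x_0) = 4.481689, coefficient = 1
x_1 = 1.6667, f(x_1) = 5.294490, coefficient = 4
x_2 = 1.8333, f(x_2) = 6.254701, coefficient = 2
x_3 = 2.0000, f(x_3) = 7.389056, coefficient = 4
x_4 = 2.1667, f(x_4) = 8.729138, coefficient = 2
x_5 = 2.3333, f(x_5) = 10.312259, coefficient = 4
x_6 = 2.5000, f(x_6) = 12.182494, coefficient = 1

I ≈ (0.166667/3) × 138.615080 = 7.700838
Exact value: 7.700805
Error: 0.000033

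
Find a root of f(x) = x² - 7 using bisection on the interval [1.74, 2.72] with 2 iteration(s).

f(x) = x² - 7
Initial interval: [1.74, 2.72]

Iteration 1:
  c_1 = (1.740000 + 2.720000)/2 = 2.230000
  f(c_1) = f(2.230000) = -2.027100
  f(a) × f(c) ≥ 0, new interval: [2.230000, 2.720000]
Iteration 2:
  c_2 = (2.230000 + 2.720000)/2 = 2.475000
  f(c_2) = f(2.475000) = -0.874375
  f(a) × f(c) ≥ 0, new interval: [2.475000, 2.720000]

After 2 iteration(s), the approximation is c_2 = 2.475000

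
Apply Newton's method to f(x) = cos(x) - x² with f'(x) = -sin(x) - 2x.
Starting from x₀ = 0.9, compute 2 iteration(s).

f(x) = cos(x) - x²
f'(x) = -sin(x) - 2x
x₀ = 0.9

Newton-Raphson formula: x_{n+1} = x_n - f(x_n)/f'(x_n)

Iteration 1:
  f(0.900000) = -0.188390
  f'(0.900000) = -2.583327
  x_1 = 0.900000 - (-0.188390)/(-2.583327) = 0.827075
Iteration 2:
  f(0.827075) = -0.007021
  f'(0.827075) = -2.390103
  x_2 = 0.827075 - (-0.007021)/(-2.390103) = 0.824137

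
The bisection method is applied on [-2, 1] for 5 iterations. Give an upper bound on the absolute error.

Bisection error bound: |error| ≤ (b-a)/2^n
|error| ≤ (1 - (-2))/2^5 = 3/2^5
|error| ≤ 0.0937500000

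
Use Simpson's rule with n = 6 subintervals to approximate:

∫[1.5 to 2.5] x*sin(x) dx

f(x) = x*sin(x)
a = 1.5, b = 2.5, n = 6
h = (b - a)/n = 0.166667

Simpson's rule: (h/3)[f(x₀) + 4f(x₁) + 2f(x₂) + ... + f(xₙ)]

x_0 = 1.5000, f(x_0) = 1.496242, coefficient = 1
x_1 = 1.6667, f(x_1) = 1.659013, coefficient = 4
x_2 = 1.8333, f(x_2) = 1.770514, coefficient = 2
x_3 = 2.0000, f(x_3) = 1.818595, coefficient = 4
x_4 = 2.1667, f(x_4) = 1.793264, coefficient = 2
x_5 = 2.3333, f(x_5) = 1.687200, coefficient = 4
x_6 = 2.5000, f(x_6) = 1.496180, coefficient = 1

I ≈ (0.166667/3) × 30.779212 = 1.709956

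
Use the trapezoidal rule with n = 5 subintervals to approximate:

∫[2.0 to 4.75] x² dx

f(x) = x²
a = 2.0, b = 4.75, n = 5
h = (b - a)/n = 0.550000

Trapezoidal rule: (h/2)[f(x₀) + 2f(x₁) + 2f(x₂) + ... + f(xₙ)]

x_0 = 2.0000, f(x_0) = 4.000000, coefficient = 1
x_1 = 2.5500, f(x_1) = 6.502500, coefficient = 2
x_2 = 3.1000, f(x_2) = 9.610000, coefficient = 2
x_3 = 3.6500, f(x_3) = 13.322500, coefficient = 2
x_4 = 4.2000, f(x_4) = 17.640000, coefficient = 2
x_5 = 4.7500, f(x_5) = 22.562500, coefficient = 1

I ≈ (0.550000/2) × 120.712500 = 33.195938
Exact value: 33.057292
Error: 0.138646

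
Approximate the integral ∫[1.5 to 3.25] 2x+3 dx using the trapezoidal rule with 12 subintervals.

f(x) = 2x+3
a = 1.5, b = 3.25, n = 12
h = (b - a)/n = 0.145833

Trapezoidal rule: (h/2)[f(x₀) + 2f(x₁) + 2f(x₂) + ... + f(xₙ)]

x_0 = 1.5000, f(x_0) = 6.000000, coefficient = 1
x_1 = 1.6458, f(x_1) = 6.291667, coefficient = 2
x_2 = 1.7917, f(x_2) = 6.583333, coefficient = 2
x_3 = 1.9375, f(x_3) = 6.875000, coefficient = 2
x_4 = 2.0833, f(x_4) = 7.166667, coefficient = 2
x_5 = 2.2292, f(x_5) = 7.458333, coefficient = 2
x_6 = 2.3750, f(x_6) = 7.750000, coefficient = 2
x_7 = 2.5208, f(x_7) = 8.041667, coefficient = 2
x_8 = 2.6667, f(x_8) = 8.333333, coefficient = 2
x_9 = 2.8125, f(x_9) = 8.625000, coefficient = 2
x_10 = 2.9583, f(x_10) = 8.916667, coefficient = 2
x_11 = 3.1042, f(x_11) = 9.208333, coefficient = 2
x_12 = 3.2500, f(x_12) = 9.500000, coefficient = 1

I ≈ (0.145833/2) × 186.000000 = 13.562500
Exact value: 13.562500
Error: 0.000000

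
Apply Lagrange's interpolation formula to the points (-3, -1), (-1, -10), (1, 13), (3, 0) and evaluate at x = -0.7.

Lagrange interpolation formula:
P(x) = Σ yᵢ × Lᵢ(x)
where Lᵢ(x) = Π_{j≠i} (x - xⱼ)/(xᵢ - xⱼ)

L_0(-0.7) = (-0.7 - (-1))/(-3 - (-1)) × (-0.7 - 1)/(-3 - 1) × (-0.7 - 3)/(-3 - 3) = -0.039313
L_1(-0.7) = (-0.7 - (-3))/(-1 - (-3)) × (-0.7 - 1)/(-1 - 1) × (-0.7 - 3)/(-1 - 3) = 0.904187
L_2(-0.7) = (-0.7 - (-3))/(1 - (-3)) × (-0.7 - (-1))/(1 - (-1)) × (-0.7 - 3)/(1 - 3) = 0.159563
L_3(-0.7) = (-0.7 - (-3))/(3 - (-3)) × (-0.7 - (-1))/(3 - (-1)) × (-0.7 - 1)/(3 - 1) = -0.024438

P(-0.7) = (-1)×L_0(-0.7) + (-10)×L_1(-0.7) + 13×L_2(-0.7) + 0×L_3(-0.7)
P(-0.7) = -6.928250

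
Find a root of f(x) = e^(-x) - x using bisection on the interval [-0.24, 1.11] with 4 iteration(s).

f(x) = e^(-x) - x
Initial interval: [-0.24, 1.11]

Iteration 1:
  c_1 = (-0.240000 + 1.110000)/2 = 0.435000
  f(c_1) = f(0.435000) = 0.212265
  f(a) × f(c) ≥ 0, new interval: [0.435000, 1.110000]
Iteration 2:
  c_2 = (0.435000 + 1.110000)/2 = 0.772500
  f(c_2) = f(0.772500) = -0.310643
  f(a) × f(c) < 0, new interval: [0.435000, 0.772500]
Iteration 3:
  c_3 = (0.435000 + 0.772500)/2 = 0.603750
  f(c_3) = f(0.603750) = -0.056993
  f(a) × f(c) < 0, new interval: [0.435000, 0.603750]
Iteration 4:
  c_4 = (0.435000 + 0.603750)/2 = 0.519375
  f(c_4) = f(0.519375) = 0.075517
  f(a) × f(c) ≥ 0, new interval: [0.519375, 0.603750]

After 4 iteration(s), the approximation is c_4 = 0.519375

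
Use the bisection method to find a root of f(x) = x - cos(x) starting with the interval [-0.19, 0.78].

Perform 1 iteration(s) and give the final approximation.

f(x) = x - cos(x)
Initial interval: [-0.19, 0.78]

Iteration 1:
  c_1 = (-0.190000 + 0.780000)/2 = 0.295000
  f(c_1) = f(0.295000) = -0.661802
  f(a) × f(c) ≥ 0, new interval: [0.295000, 0.780000]

After 1 iteration(s), the approximation is c_1 = 0.295000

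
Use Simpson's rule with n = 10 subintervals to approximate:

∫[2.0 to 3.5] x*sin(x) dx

f(x) = x*sin(x)
a = 2.0, b = 3.5, n = 10
h = (b - a)/n = 0.150000

Simpson's rule: (h/3)[f(x₀) + 4f(x₁) + 2f(x₂) + ... + f(xₙ)]

x_0 = 2.0000, f(x_0) = 1.818595, coefficient = 1
x_1 = 2.1500, f(x_1) = 1.799332, coefficient = 4
x_2 = 2.3000, f(x_2) = 1.715122, coefficient = 2
x_3 = 2.4500, f(x_3) = 1.562524, coefficient = 4
x_4 = 2.6000, f(x_4) = 1.340304, coefficient = 2
x_5 = 2.7500, f(x_5) = 1.049568, coefficient = 4
x_6 = 2.9000, f(x_6) = 0.693823, coefficient = 2
x_7 = 3.0500, f(x_7) = 0.278967, coefficient = 4
x_8 = 3.2000, f(x_8) = -0.186797, coefficient = 2
x_9 = 3.3500, f(x_9) = -0.693122, coefficient = 4
x_10 = 3.5000, f(x_10) = -1.227741, coefficient = 1

I ≈ (0.150000/3) × 23.704833 = 1.185242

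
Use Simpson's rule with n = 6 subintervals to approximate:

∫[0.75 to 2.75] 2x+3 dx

f(x) = 2x+3
a = 0.75, b = 2.75, n = 6
h = (b - a)/n = 0.333333

Simpson's rule: (h/3)[f(x₀) + 4f(x₁) + 2f(x₂) + ... + f(xₙ)]

x_0 = 0.7500, f(x_0) = 4.500000, coefficient = 1
x_1 = 1.0833, f(x_1) = 5.166667, coefficient = 4
x_2 = 1.4167, f(x_2) = 5.833333, coefficient = 2
x_3 = 1.7500, f(x_3) = 6.500000, coefficient = 4
x_4 = 2.0833, f(x_4) = 7.166667, coefficient = 2
x_5 = 2.4167, f(x_5) = 7.833333, coefficient = 4
x_6 = 2.7500, f(x_6) = 8.500000, coefficient = 1

I ≈ (0.333333/3) × 117.000000 = 13.000000
Exact value: 13.000000
Error: 0.000000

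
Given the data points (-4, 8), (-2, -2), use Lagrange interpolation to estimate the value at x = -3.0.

Lagrange interpolation formula:
P(x) = Σ yᵢ × Lᵢ(x)
where Lᵢ(x) = Π_{j≠i} (x - xⱼ)/(xᵢ - xⱼ)

L_0(-3.0) = (-3.0 - (-2))/(-4 - (-2)) = 0.500000
L_1(-3.0) = (-3.0 - (-4))/(-2 - (-4)) = 0.500000

P(-3.0) = 8×L_0(-3.0) + (-2)×L_1(-3.0)
P(-3.0) = 3.000000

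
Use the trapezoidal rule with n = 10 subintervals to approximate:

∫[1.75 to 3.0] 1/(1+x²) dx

f(x) = 1/(1+x²)
a = 1.75, b = 3.0, n = 10
h = (b - a)/n = 0.125000

Trapezoidal rule: (h/2)[f(x₀) + 2f(x₁) + 2f(x₂) + ... + f(xₙ)]

x_0 = 1.7500, f(x_0) = 0.246154, coefficient = 1
x_1 = 1.8750, f(x_1) = 0.221453, coefficient = 2
x_2 = 2.0000, f(x_2) = 0.200000, coefficient = 2
x_3 = 2.1250, f(x_3) = 0.181303, coefficient = 2
x_4 = 2.2500, f(x_4) = 0.164948, coefficient = 2
x_5 = 2.3750, f(x_5) = 0.150588, coefficient = 2
x_6 = 2.5000, f(x_6) = 0.137931, coefficient = 2
x_7 = 2.6250, f(x_7) = 0.126733, coefficient = 2
x_8 = 2.7500, f(x_8) = 0.116788, coefficient = 2
x_9 = 2.8750, f(x_9) = 0.107926, coefficient = 2
x_10 = 3.0000, f(x_10) = 0.100000, coefficient = 1

I ≈ (0.125000/2) × 3.161496 = 0.197593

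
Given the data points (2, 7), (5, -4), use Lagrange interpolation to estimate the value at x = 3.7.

Lagrange interpolation formula:
P(x) = Σ yᵢ × Lᵢ(x)
where Lᵢ(x) = Π_{j≠i} (x - xⱼ)/(xᵢ - xⱼ)

L_0(3.7) = (3.7 - 5)/(2 - 5) = 0.433333
L_1(3.7) = (3.7 - 2)/(5 - 2) = 0.566667

P(3.7) = 7×L_0(3.7) + (-4)×L_1(3.7)
P(3.7) = 0.766667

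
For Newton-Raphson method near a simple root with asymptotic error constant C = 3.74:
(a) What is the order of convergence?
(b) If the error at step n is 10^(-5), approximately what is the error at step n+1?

(a) Newton-Raphson has quadratic (order 2) convergence near simple roots.
    This means |e_{n+1}| ≈ C|e_n|².

(b) With |e_n| = 10^(-5) and C = 3.74:
    |e_{n+1}| ≈ 3.74 × (10^(-5))² = 3.74 × 10^(-10)

(a) 2 (quadratic); (b) |e_{n+1}| ≈ 3.740e-10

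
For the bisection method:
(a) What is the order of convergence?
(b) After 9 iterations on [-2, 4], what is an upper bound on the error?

(a) Bisection has linear (order 1) convergence; the error is halved each step.

(b) Error bound = (b-a)/2^n = (4 - (-2))/2^{9}
    = 6/2^{9}

(a) 1 (linear); (b) error ≤ 1.17e-02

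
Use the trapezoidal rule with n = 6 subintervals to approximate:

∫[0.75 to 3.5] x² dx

f(x) = x²
a = 0.75, b = 3.5, n = 6
h = (b - a)/n = 0.458333

Trapezoidal rule: (h/2)[f(x₀) + 2f(x₁) + 2f(x₂) + ... + f(xₙ)]

x_0 = 0.7500, f(x_0) = 0.562500, coefficient = 1
x_1 = 1.2083, f(x_1) = 1.460069, coefficient = 2
x_2 = 1.6667, f(x_2) = 2.777778, coefficient = 2
x_3 = 2.1250, f(x_3) = 4.515625, coefficient = 2
x_4 = 2.5833, f(x_4) = 6.673611, coefficient = 2
x_5 = 3.0417, f(x_5) = 9.251736, coefficient = 2
x_6 = 3.5000, f(x_6) = 12.250000, coefficient = 1

I ≈ (0.458333/2) × 62.170139 = 14.247323
Exact value: 14.151042
Error: 0.096282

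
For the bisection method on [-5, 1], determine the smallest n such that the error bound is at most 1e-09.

We need (b-a)/2^n ≤ 1e-09
(1 - (-5))/2^n ≤ 1e-09
6/2^n ≤ 1e-09
2^n ≥ 6000000000
n ≥ log₂(6000000000) = 32.48
n ≥ 33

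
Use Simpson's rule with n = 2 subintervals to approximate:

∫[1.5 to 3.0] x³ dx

f(x) = x³
a = 1.5, b = 3.0, n = 2
h = (b - a)/n = 0.750000

Simpson's rule: (h/3)[f(x₀) + 4f(x₁) + 2f(x₂) + ... + f(xₙ)]

x_0 = 1.5000, f(x_0) = 3.375000, coefficient = 1
x_1 = 2.2500, f(x_1) = 11.390625, coefficient = 4
x_2 = 3.0000, f(x_2) = 27.000000, coefficient = 1

I ≈ (0.750000/3) × 75.937500 = 18.984375
Exact value: 18.984375
Error: 0.000000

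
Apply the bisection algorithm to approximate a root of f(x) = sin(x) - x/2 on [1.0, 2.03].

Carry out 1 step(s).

f(x) = sin(x) - x/2
Initial interval: [1.0, 2.03]

Iteration 1:
  c_1 = (1.000000 + 2.030000)/2 = 1.515000
  f(c_1) = f(1.515000) = 0.240944
  f(a) × f(c) ≥ 0, new interval: [1.515000, 2.030000]

After 1 iteration(s), the approximation is c_1 = 1.515000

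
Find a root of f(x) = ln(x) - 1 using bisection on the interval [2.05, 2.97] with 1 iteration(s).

f(x) = ln(x) - 1
Initial interval: [2.05, 2.97]

Iteration 1:
  c_1 = (2.050000 + 2.970000)/2 = 2.510000
  f(c_1) = f(2.510000) = -0.079717
  f(a) × f(c) ≥ 0, new interval: [2.510000, 2.970000]

After 1 iteration(s), the approximation is c_1 = 2.510000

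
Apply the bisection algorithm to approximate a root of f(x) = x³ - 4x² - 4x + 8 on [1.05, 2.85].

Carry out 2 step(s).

f(x) = x³ - 4x² - 4x + 8
Initial interval: [1.05, 2.85]

Iteration 1:
  c_1 = (1.050000 + 2.850000)/2 = 1.950000
  f(c_1) = f(1.950000) = -7.595125
  f(a) × f(c) < 0, new interval: [1.050000, 1.950000]
Iteration 2:
  c_2 = (1.050000 + 1.950000)/2 = 1.500000
  f(c_2) = f(1.500000) = -3.625000
  f(a) × f(c) < 0, new interval: [1.050000, 1.500000]

After 2 iteration(s), the approximation is c_2 = 1.500000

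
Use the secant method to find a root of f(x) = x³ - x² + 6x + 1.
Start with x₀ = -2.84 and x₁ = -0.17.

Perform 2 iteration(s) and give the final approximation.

f(x) = x³ - x² + 6x + 1
x₀ = -2.84, x₁ = -0.17

Secant formula: x_{n+1} = x_n - f(x_n)(x_n - x_{n-1})/(f(x_n) - f(x_{n-1}))

Iteration 1:
  f(-2.840000) = -47.011904
  f(-0.170000) = -0.053813
  x_2 = -0.170000 - (-0.053813)×(-0.170000 - (-2.840000))/(-0.053813 - (-47.011904))
       = -0.166940
Iteration 2:
  f(-0.170000) = -0.053813
  f(-0.166940) = -0.034163
  x_3 = -0.166940 - (-0.034163)×(-0.166940 - (-0.170000))/(-0.034163 - (-0.053813))
       = -0.161621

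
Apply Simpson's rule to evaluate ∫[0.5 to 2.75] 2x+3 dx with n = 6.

f(x) = 2x+3
a = 0.5, b = 2.75, n = 6
h = (b - a)/n = 0.375000

Simpson's rule: (h/3)[f(x₀) + 4f(x₁) + 2f(x₂) + ... + f(xₙ)]

x_0 = 0.5000, f(x_0) = 4.000000, coefficient = 1
x_1 = 0.8750, f(x_1) = 4.750000, coefficient = 4
x_2 = 1.2500, f(x_2) = 5.500000, coefficient = 2
x_3 = 1.6250, f(x_3) = 6.250000, coefficient = 4
x_4 = 2.0000, f(x_4) = 7.000000, coefficient = 2
x_5 = 2.3750, f(x_5) = 7.750000, coefficient = 4
x_6 = 2.7500, f(x_6) = 8.500000, coefficient = 1

I ≈ (0.375000/3) × 112.500000 = 14.062500
Exact value: 14.062500
Error: 0.000000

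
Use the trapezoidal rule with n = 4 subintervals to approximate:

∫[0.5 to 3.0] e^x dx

f(x) = e^x
a = 0.5, b = 3.0, n = 4
h = (b - a)/n = 0.625000

Trapezoidal rule: (h/2)[f(x₀) + 2f(x₁) + 2f(x₂) + ... + f(xₙ)]

x_0 = 0.5000, f(x_0) = 1.648721, coefficient = 1
x_1 = 1.1250, f(x_1) = 3.080217, coefficient = 2
x_2 = 1.7500, f(x_2) = 5.754603, coefficient = 2
x_3 = 2.3750, f(x_3) = 10.751013, coefficient = 2
x_4 = 3.0000, f(x_4) = 20.085537, coefficient = 1

I ≈ (0.625000/2) × 60.905924 = 19.033101
Exact value: 18.436816
Error: 0.596285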